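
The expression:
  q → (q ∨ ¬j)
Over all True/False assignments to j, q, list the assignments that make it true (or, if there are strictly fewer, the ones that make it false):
is always true.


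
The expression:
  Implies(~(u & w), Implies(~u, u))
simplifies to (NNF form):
u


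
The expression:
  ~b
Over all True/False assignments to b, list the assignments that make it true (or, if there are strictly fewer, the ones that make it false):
is true only for:
  b=False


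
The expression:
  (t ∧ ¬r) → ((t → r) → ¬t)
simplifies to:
True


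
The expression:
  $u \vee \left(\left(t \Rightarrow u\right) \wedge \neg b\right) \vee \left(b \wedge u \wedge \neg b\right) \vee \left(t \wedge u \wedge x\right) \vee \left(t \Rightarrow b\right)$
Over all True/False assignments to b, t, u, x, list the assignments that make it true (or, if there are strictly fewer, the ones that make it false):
is false only for:
  b=False, t=True, u=False, x=False;
  b=False, t=True, u=False, x=True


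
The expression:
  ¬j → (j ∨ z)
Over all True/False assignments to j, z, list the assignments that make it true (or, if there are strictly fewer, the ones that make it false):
is false only for:
  j=False, z=False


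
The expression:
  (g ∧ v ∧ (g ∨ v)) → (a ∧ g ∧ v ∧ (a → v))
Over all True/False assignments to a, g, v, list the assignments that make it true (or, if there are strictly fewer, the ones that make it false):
is false only for:
  a=False, g=True, v=True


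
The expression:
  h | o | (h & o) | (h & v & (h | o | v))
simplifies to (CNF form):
h | o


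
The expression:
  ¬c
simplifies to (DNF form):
¬c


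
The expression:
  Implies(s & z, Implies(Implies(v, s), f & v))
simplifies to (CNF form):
(f | ~s | ~z) & (v | ~s | ~z)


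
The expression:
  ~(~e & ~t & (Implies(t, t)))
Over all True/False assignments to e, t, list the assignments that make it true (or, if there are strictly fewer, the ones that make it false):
is false only for:
  e=False, t=False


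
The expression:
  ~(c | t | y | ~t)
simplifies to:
False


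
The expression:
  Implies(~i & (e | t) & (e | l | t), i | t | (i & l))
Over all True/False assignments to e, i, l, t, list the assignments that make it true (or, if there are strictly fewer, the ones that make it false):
is false only for:
  e=True, i=False, l=False, t=False;
  e=True, i=False, l=True, t=False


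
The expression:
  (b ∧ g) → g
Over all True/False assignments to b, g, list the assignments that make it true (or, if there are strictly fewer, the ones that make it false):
is always true.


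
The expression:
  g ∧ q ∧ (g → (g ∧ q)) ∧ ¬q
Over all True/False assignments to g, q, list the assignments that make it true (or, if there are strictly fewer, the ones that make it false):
is never true.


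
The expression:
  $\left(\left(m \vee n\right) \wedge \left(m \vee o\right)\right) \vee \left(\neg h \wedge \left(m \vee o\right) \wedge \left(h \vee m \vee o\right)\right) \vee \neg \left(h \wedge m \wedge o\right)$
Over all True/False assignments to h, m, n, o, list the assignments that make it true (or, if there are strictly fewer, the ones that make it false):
is always true.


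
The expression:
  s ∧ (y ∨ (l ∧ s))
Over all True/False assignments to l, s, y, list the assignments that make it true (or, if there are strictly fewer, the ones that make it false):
is true only for:
  l=False, s=True, y=True;
  l=True, s=True, y=False;
  l=True, s=True, y=True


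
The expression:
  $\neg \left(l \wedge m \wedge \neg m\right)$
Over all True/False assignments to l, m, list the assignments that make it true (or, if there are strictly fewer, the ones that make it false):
is always true.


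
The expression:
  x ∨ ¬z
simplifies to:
x ∨ ¬z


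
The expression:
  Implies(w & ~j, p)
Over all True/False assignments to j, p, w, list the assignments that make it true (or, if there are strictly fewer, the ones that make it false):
is false only for:
  j=False, p=False, w=True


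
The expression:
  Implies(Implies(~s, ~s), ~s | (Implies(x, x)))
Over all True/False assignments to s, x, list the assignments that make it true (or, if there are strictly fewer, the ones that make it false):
is always true.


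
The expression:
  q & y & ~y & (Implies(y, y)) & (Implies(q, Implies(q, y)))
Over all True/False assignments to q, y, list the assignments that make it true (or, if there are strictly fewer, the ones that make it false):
is never true.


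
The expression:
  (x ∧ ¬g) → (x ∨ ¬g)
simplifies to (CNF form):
True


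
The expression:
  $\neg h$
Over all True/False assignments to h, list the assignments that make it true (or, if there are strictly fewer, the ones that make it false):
is true only for:
  h=False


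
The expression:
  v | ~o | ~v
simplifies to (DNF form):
True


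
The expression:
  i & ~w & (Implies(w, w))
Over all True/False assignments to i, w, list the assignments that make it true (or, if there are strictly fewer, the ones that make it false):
is true only for:
  i=True, w=False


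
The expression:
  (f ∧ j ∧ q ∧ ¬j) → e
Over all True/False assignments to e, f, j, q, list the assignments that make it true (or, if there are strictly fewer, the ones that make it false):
is always true.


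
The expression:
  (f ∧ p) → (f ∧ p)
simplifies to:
True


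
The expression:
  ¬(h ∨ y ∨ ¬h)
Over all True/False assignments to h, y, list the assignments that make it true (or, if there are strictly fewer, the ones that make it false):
is never true.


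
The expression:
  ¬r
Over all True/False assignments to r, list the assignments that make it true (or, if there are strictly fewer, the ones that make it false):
is true only for:
  r=False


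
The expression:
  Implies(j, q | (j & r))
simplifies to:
q | r | ~j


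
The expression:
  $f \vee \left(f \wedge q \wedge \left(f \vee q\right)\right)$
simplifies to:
$f$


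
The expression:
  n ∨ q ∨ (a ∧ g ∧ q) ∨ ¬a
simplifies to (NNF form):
n ∨ q ∨ ¬a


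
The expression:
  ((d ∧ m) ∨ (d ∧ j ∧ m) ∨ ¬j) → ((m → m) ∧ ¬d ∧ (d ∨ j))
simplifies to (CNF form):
j ∧ (¬d ∨ ¬m)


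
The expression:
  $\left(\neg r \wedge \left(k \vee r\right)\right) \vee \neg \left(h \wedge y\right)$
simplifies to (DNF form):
$\left(k \wedge \neg r\right) \vee \neg h \vee \neg y$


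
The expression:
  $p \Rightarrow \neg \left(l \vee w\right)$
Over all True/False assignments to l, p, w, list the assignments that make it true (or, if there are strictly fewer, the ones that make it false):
is false only for:
  l=False, p=True, w=True;
  l=True, p=True, w=False;
  l=True, p=True, w=True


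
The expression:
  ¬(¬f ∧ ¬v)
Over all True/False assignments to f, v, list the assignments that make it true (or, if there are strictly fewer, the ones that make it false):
is false only for:
  f=False, v=False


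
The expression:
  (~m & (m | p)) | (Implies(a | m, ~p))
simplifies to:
~m | ~p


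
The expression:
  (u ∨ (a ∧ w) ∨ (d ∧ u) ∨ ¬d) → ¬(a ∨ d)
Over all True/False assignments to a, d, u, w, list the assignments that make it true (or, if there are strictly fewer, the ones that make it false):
is true only for:
  a=False, d=False, u=False, w=False;
  a=False, d=False, u=False, w=True;
  a=False, d=False, u=True, w=False;
  a=False, d=False, u=True, w=True;
  a=False, d=True, u=False, w=False;
  a=False, d=True, u=False, w=True;
  a=True, d=True, u=False, w=False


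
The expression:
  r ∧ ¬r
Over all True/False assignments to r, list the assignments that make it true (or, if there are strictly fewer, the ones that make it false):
is never true.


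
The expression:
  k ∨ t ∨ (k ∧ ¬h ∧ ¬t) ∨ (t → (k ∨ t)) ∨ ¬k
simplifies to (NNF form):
True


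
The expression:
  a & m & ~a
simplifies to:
False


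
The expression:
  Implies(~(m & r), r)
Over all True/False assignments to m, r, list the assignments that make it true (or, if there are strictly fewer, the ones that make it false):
is true only for:
  m=False, r=True;
  m=True, r=True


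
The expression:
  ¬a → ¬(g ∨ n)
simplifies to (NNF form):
a ∨ (¬g ∧ ¬n)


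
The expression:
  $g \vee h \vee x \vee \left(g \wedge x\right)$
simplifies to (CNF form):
$g \vee h \vee x$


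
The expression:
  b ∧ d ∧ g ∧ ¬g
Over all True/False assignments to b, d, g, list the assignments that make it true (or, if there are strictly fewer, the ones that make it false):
is never true.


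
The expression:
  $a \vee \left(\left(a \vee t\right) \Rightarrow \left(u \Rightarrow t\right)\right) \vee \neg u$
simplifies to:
$\text{True}$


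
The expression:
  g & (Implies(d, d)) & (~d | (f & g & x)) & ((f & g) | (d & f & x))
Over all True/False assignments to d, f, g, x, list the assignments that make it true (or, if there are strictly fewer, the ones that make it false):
is true only for:
  d=False, f=True, g=True, x=False;
  d=False, f=True, g=True, x=True;
  d=True, f=True, g=True, x=True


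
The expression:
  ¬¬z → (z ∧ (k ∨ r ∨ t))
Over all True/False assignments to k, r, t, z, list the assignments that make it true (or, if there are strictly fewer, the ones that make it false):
is false only for:
  k=False, r=False, t=False, z=True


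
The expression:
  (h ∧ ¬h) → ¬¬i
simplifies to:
True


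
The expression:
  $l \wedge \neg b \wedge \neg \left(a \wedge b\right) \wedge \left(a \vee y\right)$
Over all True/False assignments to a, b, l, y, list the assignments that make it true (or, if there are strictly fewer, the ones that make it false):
is true only for:
  a=False, b=False, l=True, y=True;
  a=True, b=False, l=True, y=False;
  a=True, b=False, l=True, y=True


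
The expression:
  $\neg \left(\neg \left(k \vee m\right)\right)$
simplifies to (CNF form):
$k \vee m$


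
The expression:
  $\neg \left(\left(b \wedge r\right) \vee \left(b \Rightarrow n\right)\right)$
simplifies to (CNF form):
$b \wedge \neg n \wedge \neg r$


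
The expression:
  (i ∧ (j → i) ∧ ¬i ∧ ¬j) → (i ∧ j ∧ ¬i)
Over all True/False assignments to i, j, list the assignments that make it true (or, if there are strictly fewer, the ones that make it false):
is always true.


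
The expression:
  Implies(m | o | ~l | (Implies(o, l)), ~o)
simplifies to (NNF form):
~o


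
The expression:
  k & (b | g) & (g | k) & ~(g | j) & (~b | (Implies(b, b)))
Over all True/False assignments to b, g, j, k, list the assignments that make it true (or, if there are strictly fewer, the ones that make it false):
is true only for:
  b=True, g=False, j=False, k=True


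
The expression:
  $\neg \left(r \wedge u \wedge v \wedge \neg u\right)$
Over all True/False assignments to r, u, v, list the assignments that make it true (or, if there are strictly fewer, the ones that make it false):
is always true.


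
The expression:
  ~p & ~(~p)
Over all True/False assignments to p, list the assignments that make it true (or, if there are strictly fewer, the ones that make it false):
is never true.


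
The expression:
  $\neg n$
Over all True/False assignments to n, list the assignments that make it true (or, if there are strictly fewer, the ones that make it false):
is true only for:
  n=False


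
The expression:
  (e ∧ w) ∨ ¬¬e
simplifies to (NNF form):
e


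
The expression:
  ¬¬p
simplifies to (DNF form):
p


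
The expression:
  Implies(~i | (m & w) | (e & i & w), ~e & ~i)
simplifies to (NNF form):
(i & ~w) | (~e & ~i) | (~e & ~m)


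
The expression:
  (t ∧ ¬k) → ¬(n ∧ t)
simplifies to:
k ∨ ¬n ∨ ¬t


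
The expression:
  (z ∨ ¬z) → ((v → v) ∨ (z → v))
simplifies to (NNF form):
True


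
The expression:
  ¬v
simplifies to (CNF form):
¬v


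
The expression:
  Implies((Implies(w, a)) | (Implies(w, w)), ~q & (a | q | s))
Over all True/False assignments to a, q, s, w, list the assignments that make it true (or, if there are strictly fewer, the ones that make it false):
is true only for:
  a=False, q=False, s=True, w=False;
  a=False, q=False, s=True, w=True;
  a=True, q=False, s=False, w=False;
  a=True, q=False, s=False, w=True;
  a=True, q=False, s=True, w=False;
  a=True, q=False, s=True, w=True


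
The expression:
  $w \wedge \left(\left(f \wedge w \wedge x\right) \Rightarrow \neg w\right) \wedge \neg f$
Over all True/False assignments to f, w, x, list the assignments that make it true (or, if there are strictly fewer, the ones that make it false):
is true only for:
  f=False, w=True, x=False;
  f=False, w=True, x=True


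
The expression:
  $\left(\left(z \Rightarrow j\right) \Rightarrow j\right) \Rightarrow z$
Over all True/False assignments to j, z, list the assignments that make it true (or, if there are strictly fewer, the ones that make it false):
is false only for:
  j=True, z=False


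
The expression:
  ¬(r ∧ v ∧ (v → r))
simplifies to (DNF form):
¬r ∨ ¬v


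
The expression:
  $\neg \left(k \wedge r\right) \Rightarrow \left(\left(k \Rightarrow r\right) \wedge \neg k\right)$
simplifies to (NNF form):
$r \vee \neg k$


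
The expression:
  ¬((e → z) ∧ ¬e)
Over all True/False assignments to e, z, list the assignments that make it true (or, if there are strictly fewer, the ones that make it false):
is true only for:
  e=True, z=False;
  e=True, z=True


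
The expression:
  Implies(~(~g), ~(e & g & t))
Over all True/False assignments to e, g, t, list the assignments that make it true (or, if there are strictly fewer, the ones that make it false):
is false only for:
  e=True, g=True, t=True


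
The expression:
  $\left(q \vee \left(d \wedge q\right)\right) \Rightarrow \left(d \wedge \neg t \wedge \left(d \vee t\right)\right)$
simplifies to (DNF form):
$\left(d \wedge \neg t\right) \vee \neg q$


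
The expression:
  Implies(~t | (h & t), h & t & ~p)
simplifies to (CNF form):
t & (~h | ~p)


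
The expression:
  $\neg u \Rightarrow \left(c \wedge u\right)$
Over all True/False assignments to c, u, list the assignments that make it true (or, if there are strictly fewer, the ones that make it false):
is true only for:
  c=False, u=True;
  c=True, u=True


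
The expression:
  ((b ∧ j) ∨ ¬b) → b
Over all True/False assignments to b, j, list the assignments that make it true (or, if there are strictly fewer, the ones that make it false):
is true only for:
  b=True, j=False;
  b=True, j=True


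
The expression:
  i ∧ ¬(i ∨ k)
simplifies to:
False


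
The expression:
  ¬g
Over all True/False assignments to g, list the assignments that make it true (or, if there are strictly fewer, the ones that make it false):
is true only for:
  g=False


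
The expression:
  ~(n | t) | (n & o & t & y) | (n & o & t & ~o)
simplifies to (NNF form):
(~n & ~t) | (n & o & t & y)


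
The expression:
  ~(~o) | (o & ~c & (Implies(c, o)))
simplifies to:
o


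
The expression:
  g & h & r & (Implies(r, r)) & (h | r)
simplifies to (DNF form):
g & h & r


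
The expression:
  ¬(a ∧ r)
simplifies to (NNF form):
¬a ∨ ¬r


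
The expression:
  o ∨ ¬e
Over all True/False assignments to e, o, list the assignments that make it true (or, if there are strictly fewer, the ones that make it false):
is false only for:
  e=True, o=False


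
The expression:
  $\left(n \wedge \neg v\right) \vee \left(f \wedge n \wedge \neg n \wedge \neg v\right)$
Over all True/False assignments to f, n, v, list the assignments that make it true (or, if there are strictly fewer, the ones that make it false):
is true only for:
  f=False, n=True, v=False;
  f=True, n=True, v=False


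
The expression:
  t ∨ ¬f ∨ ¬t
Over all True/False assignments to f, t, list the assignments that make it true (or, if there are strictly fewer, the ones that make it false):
is always true.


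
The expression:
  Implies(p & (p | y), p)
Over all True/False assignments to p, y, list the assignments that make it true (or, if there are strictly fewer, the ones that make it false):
is always true.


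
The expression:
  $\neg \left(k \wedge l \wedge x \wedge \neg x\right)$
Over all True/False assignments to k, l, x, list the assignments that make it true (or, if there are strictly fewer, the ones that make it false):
is always true.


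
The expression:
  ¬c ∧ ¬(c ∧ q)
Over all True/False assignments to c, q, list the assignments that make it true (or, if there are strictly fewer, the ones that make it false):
is true only for:
  c=False, q=False;
  c=False, q=True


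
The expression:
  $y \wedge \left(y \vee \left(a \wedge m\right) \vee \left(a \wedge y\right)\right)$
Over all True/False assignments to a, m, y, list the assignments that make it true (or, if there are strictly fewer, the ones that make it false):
is true only for:
  a=False, m=False, y=True;
  a=False, m=True, y=True;
  a=True, m=False, y=True;
  a=True, m=True, y=True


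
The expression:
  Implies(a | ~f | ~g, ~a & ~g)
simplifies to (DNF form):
(f & ~a) | (~a & ~g)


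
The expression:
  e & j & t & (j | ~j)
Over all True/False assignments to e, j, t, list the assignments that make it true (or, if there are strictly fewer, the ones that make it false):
is true only for:
  e=True, j=True, t=True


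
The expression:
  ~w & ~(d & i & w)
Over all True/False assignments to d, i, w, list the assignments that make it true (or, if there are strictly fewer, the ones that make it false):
is true only for:
  d=False, i=False, w=False;
  d=False, i=True, w=False;
  d=True, i=False, w=False;
  d=True, i=True, w=False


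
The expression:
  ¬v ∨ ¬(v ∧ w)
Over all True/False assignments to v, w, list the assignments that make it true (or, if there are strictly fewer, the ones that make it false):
is false only for:
  v=True, w=True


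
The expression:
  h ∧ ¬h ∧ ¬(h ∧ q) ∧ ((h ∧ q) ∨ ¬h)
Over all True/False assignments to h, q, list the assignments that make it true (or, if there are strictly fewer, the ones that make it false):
is never true.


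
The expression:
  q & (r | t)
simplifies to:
q & (r | t)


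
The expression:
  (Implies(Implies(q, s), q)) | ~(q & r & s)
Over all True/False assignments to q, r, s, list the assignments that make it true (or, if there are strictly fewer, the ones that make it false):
is always true.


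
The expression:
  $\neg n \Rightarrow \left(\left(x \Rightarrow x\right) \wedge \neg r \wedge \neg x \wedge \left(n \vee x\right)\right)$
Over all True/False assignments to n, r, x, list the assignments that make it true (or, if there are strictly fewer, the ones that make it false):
is true only for:
  n=True, r=False, x=False;
  n=True, r=False, x=True;
  n=True, r=True, x=False;
  n=True, r=True, x=True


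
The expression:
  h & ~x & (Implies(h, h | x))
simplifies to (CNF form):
h & ~x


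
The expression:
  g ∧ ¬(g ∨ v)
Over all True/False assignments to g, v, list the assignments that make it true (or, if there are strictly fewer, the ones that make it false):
is never true.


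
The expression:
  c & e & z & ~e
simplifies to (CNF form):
False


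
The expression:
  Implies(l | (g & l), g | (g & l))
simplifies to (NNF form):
g | ~l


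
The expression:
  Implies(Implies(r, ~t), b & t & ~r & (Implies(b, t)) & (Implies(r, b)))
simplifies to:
t & (b | r)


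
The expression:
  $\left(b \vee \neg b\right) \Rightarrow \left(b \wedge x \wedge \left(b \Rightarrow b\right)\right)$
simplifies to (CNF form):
$b \wedge x$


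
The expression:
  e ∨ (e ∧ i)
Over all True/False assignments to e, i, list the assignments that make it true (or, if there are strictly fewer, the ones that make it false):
is true only for:
  e=True, i=False;
  e=True, i=True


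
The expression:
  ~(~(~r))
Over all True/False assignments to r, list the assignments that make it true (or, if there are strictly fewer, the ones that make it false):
is true only for:
  r=False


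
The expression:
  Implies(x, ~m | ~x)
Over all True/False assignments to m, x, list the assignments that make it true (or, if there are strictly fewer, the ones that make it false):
is false only for:
  m=True, x=True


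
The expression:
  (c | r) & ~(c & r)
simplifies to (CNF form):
(c | r) & (~c | ~r)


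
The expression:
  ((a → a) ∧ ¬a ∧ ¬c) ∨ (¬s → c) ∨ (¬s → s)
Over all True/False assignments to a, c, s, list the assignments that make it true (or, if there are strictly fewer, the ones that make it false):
is false only for:
  a=True, c=False, s=False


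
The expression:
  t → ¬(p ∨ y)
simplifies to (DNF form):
(¬p ∧ ¬y) ∨ ¬t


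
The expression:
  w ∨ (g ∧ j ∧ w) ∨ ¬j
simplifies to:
w ∨ ¬j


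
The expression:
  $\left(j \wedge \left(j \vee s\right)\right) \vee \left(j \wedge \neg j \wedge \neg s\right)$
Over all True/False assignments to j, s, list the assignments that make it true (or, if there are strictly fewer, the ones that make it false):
is true only for:
  j=True, s=False;
  j=True, s=True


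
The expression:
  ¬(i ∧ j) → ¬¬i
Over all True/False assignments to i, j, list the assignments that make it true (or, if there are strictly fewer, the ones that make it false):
is true only for:
  i=True, j=False;
  i=True, j=True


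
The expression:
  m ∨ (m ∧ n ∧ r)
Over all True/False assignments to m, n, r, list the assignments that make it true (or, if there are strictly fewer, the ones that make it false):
is true only for:
  m=True, n=False, r=False;
  m=True, n=False, r=True;
  m=True, n=True, r=False;
  m=True, n=True, r=True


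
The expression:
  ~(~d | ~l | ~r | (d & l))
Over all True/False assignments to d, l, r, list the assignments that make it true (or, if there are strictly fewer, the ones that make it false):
is never true.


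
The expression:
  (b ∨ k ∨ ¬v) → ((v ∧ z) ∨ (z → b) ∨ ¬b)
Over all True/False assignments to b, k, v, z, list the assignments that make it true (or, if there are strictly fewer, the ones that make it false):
is always true.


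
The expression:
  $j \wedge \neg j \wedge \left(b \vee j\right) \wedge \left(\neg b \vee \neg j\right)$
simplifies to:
$\text{False}$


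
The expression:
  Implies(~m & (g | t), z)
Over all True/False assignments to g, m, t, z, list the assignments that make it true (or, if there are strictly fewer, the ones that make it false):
is false only for:
  g=False, m=False, t=True, z=False;
  g=True, m=False, t=False, z=False;
  g=True, m=False, t=True, z=False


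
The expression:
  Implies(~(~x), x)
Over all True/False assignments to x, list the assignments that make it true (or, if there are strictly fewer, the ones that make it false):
is always true.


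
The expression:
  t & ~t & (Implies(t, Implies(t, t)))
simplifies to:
False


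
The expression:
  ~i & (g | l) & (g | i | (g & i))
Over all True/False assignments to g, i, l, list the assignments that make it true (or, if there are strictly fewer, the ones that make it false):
is true only for:
  g=True, i=False, l=False;
  g=True, i=False, l=True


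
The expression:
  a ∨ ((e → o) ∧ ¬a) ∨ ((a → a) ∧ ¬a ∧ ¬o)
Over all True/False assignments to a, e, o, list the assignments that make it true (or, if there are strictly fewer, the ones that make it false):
is always true.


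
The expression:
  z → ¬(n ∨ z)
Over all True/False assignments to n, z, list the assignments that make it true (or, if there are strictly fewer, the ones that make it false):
is true only for:
  n=False, z=False;
  n=True, z=False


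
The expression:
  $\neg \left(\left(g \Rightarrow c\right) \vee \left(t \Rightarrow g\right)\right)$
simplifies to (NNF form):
$\text{False}$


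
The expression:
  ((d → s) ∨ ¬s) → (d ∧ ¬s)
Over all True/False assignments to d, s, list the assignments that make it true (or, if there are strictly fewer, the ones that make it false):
is true only for:
  d=True, s=False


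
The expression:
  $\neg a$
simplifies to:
$\neg a$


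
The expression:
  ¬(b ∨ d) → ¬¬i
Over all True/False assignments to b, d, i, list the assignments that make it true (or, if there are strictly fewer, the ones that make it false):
is false only for:
  b=False, d=False, i=False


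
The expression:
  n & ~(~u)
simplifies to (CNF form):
n & u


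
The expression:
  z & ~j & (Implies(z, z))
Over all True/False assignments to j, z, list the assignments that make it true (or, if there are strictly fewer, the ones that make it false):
is true only for:
  j=False, z=True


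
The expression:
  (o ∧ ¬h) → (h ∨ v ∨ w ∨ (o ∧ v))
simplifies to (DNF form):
h ∨ v ∨ w ∨ ¬o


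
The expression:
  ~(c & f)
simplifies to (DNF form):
~c | ~f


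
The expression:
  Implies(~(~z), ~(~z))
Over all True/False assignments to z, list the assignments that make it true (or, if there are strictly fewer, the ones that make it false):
is always true.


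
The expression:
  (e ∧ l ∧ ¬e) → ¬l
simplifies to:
True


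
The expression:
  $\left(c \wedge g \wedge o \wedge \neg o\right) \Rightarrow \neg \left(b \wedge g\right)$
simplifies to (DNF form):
$\text{True}$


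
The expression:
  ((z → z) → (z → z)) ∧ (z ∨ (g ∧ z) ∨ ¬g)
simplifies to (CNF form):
z ∨ ¬g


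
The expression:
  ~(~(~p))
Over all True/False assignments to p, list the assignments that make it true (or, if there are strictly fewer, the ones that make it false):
is true only for:
  p=False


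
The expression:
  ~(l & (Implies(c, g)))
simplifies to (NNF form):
~l | (c & ~g)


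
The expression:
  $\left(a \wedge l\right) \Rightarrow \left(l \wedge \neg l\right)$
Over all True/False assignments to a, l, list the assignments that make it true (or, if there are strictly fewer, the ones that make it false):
is false only for:
  a=True, l=True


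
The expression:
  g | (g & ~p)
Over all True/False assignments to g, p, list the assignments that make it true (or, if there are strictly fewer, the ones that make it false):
is true only for:
  g=True, p=False;
  g=True, p=True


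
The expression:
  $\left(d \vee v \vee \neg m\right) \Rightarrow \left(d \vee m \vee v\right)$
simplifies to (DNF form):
$d \vee m \vee v$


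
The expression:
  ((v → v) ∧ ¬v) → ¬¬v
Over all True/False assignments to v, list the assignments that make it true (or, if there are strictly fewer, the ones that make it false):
is true only for:
  v=True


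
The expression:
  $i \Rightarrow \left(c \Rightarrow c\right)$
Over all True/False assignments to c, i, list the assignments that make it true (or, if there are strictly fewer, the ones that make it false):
is always true.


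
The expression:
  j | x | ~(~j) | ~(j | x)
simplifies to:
True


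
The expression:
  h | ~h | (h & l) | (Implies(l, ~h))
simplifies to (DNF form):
True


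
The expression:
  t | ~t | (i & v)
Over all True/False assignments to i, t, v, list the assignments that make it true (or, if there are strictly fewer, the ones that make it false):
is always true.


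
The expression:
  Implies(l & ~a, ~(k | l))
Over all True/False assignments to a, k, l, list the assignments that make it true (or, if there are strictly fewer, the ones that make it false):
is false only for:
  a=False, k=False, l=True;
  a=False, k=True, l=True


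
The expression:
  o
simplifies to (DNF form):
o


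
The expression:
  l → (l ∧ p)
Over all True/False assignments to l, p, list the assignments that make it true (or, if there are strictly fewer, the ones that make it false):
is false only for:
  l=True, p=False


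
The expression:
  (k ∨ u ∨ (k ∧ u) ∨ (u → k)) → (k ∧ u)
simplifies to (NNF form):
k ∧ u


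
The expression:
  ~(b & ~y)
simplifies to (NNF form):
y | ~b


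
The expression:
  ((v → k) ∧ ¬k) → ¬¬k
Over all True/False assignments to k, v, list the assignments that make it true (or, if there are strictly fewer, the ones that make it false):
is false only for:
  k=False, v=False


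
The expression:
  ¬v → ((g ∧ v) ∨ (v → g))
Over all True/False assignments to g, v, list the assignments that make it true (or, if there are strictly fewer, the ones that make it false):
is always true.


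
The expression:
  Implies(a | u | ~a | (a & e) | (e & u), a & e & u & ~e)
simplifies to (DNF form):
False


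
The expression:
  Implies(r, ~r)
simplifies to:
~r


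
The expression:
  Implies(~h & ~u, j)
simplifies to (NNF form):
h | j | u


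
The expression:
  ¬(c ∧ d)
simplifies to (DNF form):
¬c ∨ ¬d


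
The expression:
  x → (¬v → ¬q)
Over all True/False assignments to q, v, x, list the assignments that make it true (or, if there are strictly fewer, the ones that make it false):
is false only for:
  q=True, v=False, x=True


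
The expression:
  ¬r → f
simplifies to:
f ∨ r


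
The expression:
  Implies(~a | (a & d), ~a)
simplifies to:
~a | ~d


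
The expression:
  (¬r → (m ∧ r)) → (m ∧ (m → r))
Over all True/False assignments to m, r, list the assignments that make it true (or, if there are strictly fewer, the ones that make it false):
is false only for:
  m=False, r=True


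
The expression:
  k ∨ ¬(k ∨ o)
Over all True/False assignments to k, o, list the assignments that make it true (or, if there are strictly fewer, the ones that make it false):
is false only for:
  k=False, o=True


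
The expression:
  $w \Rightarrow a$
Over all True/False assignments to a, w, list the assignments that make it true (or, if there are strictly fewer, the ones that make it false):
is false only for:
  a=False, w=True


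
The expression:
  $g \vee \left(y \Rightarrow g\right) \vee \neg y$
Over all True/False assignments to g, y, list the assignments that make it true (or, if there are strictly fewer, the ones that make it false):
is false only for:
  g=False, y=True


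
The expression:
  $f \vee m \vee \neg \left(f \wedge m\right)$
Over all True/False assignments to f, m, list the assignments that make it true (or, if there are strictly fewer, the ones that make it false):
is always true.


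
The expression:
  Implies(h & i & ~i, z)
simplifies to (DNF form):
True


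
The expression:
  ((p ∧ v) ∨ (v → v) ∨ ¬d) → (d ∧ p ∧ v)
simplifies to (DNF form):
d ∧ p ∧ v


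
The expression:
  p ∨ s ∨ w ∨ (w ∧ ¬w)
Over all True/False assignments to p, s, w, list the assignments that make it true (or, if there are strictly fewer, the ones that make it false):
is false only for:
  p=False, s=False, w=False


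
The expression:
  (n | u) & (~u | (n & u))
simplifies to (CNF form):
n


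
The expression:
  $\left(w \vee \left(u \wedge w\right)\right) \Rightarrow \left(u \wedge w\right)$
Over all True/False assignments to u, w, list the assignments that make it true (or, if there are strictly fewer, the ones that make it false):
is false only for:
  u=False, w=True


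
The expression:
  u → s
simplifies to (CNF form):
s ∨ ¬u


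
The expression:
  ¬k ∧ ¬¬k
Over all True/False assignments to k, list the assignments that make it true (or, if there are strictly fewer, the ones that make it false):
is never true.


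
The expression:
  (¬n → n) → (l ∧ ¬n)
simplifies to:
¬n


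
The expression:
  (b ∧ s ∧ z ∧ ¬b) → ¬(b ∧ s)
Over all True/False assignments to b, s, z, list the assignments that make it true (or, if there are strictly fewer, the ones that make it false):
is always true.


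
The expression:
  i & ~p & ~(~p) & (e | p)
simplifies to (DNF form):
False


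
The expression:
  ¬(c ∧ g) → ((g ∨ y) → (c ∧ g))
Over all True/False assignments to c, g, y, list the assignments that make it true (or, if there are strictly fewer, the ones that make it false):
is true only for:
  c=False, g=False, y=False;
  c=True, g=False, y=False;
  c=True, g=True, y=False;
  c=True, g=True, y=True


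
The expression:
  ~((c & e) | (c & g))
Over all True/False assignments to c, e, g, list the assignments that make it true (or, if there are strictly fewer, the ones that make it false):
is false only for:
  c=True, e=False, g=True;
  c=True, e=True, g=False;
  c=True, e=True, g=True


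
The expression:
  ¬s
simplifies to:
¬s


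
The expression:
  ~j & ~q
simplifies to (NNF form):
~j & ~q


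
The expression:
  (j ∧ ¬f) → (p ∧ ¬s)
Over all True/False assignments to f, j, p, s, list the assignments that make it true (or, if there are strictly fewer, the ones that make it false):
is false only for:
  f=False, j=True, p=False, s=False;
  f=False, j=True, p=False, s=True;
  f=False, j=True, p=True, s=True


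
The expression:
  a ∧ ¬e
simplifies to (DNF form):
a ∧ ¬e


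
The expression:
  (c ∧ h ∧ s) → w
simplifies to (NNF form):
w ∨ ¬c ∨ ¬h ∨ ¬s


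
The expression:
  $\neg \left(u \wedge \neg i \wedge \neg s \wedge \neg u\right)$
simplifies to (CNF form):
$\text{True}$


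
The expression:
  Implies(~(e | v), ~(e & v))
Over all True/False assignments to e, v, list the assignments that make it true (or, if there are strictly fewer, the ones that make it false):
is always true.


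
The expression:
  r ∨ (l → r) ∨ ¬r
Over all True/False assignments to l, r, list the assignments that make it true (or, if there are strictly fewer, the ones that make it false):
is always true.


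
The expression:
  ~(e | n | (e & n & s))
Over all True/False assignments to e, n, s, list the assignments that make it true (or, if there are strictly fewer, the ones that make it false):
is true only for:
  e=False, n=False, s=False;
  e=False, n=False, s=True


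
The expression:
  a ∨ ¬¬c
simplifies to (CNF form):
a ∨ c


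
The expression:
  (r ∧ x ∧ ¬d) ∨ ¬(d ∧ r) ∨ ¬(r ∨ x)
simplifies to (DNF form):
¬d ∨ ¬r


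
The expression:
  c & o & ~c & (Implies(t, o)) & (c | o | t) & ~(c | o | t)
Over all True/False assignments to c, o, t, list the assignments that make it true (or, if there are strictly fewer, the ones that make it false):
is never true.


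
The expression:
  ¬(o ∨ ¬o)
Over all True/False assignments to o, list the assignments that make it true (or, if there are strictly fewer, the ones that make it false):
is never true.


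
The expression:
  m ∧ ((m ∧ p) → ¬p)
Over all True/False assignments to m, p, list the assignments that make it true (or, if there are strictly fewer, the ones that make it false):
is true only for:
  m=True, p=False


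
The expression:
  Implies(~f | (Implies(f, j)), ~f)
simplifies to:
~f | ~j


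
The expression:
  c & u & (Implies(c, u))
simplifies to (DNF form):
c & u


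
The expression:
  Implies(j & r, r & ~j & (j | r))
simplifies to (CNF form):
~j | ~r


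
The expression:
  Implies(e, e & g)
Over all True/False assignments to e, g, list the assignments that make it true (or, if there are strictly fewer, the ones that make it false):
is false only for:
  e=True, g=False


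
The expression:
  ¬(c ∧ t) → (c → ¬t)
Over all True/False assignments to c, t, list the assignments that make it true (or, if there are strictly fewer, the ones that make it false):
is always true.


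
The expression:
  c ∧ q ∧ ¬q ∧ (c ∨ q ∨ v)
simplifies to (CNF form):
False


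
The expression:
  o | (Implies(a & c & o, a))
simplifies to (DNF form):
True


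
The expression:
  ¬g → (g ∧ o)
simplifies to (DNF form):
g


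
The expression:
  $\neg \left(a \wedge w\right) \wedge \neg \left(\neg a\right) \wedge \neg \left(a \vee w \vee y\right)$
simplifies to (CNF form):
$\text{False}$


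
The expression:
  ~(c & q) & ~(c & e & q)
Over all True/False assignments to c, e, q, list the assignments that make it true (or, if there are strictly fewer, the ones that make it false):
is false only for:
  c=True, e=False, q=True;
  c=True, e=True, q=True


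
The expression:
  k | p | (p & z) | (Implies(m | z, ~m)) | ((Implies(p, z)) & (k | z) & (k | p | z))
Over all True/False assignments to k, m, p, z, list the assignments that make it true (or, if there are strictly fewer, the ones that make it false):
is false only for:
  k=False, m=True, p=False, z=False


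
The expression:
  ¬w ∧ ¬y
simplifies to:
¬w ∧ ¬y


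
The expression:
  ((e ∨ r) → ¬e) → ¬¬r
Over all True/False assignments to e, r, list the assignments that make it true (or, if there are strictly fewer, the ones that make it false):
is false only for:
  e=False, r=False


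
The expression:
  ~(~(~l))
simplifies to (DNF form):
~l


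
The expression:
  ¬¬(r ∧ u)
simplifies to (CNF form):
r ∧ u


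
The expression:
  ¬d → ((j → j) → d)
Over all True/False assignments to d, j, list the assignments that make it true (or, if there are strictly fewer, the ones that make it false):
is true only for:
  d=True, j=False;
  d=True, j=True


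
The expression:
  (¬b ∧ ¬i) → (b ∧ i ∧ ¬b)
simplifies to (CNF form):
b ∨ i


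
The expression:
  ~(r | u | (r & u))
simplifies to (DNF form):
~r & ~u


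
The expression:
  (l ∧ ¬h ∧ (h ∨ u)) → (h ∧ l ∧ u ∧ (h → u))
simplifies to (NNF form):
h ∨ ¬l ∨ ¬u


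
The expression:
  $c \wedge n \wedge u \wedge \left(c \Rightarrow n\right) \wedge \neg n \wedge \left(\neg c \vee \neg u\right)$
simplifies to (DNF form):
$\text{False}$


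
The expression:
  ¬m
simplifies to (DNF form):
¬m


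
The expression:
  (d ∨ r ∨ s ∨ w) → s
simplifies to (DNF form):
s ∨ (¬d ∧ ¬r ∧ ¬w)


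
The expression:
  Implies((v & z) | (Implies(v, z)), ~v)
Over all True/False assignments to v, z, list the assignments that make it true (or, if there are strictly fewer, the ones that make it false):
is false only for:
  v=True, z=True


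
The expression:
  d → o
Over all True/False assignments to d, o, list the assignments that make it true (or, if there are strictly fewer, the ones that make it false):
is false only for:
  d=True, o=False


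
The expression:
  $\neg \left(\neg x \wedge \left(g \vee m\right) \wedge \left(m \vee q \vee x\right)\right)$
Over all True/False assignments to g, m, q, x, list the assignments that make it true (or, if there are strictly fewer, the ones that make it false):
is false only for:
  g=False, m=True, q=False, x=False;
  g=False, m=True, q=True, x=False;
  g=True, m=False, q=True, x=False;
  g=True, m=True, q=False, x=False;
  g=True, m=True, q=True, x=False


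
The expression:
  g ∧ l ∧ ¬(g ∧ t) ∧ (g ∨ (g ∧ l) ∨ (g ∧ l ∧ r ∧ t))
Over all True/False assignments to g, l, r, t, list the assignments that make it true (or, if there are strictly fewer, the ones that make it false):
is true only for:
  g=True, l=True, r=False, t=False;
  g=True, l=True, r=True, t=False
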